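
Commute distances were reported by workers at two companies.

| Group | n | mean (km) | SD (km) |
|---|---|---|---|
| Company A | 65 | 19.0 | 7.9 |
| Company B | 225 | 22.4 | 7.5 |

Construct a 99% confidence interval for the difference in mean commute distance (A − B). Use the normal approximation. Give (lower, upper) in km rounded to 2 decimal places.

Standard errors of each mean: 7.9/√65 = 0.9799 and 7.5/√225 = 0.5000.
SE(x̄₁ − x̄₂) = √(0.9799² + 0.5000²) = 1.1001 for independent samples with unequal variances.
With z* = 2.576, the margin is 2.576 × 1.1001 = 2.8339.
x̄₁ − x̄₂ = 19.0 − 22.4 = -3.4000; the interval is -3.4000 ± 2.8339 = (-6.23, -0.57).

(-6.23, -0.57)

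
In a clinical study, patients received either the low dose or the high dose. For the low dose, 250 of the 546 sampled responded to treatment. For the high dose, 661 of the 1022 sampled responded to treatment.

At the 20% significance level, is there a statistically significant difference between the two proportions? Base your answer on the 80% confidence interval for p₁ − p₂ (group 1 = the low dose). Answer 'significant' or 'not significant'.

significant

First, p̂₁ = 250/546 = 0.4579; p̂₂ = 661/1022 = 0.6468.
The two standard errors are √(0.4579×0.5421/546) = 0.02132 and √(0.6468×0.3532/1022) = 0.01495.
Because the samples are independent, SE_diff = √(0.02132² + 0.01495²) = 0.02604.
Using z* = 1.282 for 80%, ME = 1.282 × 0.02604 = 0.03338.
p̂₁ − p̂₂ = -0.1889; interval -0.1889 ± 0.03338 gives (-0.22228, -0.15552).
The interval (-0.22228, -0.15552) does not contain 0, so the difference is significant.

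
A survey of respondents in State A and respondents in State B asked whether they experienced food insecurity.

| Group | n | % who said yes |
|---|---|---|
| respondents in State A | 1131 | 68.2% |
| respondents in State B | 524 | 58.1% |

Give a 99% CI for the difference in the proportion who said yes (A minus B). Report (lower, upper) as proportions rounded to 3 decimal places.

(0.035, 0.167)

Each SE is √(p̂(1−p̂)/n): √(0.6820·0.3180/1131) = 0.01385 and √(0.5810·0.4190/524) = 0.02155.
SE(p̂₁ − p̂₂) = √(SE₁² + SE₂²) = √(0.0001918225 + 0.0004644025) = 0.02562, since the two samples are independent.
At 99% confidence z* = 2.576; margin = 2.576 × 0.02562 = 0.06600.
The difference is 0.6820 − 0.5810 = 0.1010, so the interval is 0.1010 ± 0.06600 = (0.035, 0.167).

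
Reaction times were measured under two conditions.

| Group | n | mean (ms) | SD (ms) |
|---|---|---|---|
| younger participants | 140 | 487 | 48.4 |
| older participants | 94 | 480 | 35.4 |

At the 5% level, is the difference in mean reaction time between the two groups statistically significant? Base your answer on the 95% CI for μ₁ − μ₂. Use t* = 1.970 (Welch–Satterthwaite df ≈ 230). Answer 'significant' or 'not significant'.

SE₁ = s₁/√n₁ = 48.4/√140 = 4.0905; SE₂ = 35.4/√94 = 3.6512.
Independent samples, unequal variances: SE_diff = √(SE₁² + SE₂²) = √(16.73219025 + 13.33126144) = 5.4830.
t* = 1.970, so margin of error = 1.970 × 5.4830 = 10.8015.
Difference in means = 487 − 480 = 7.0000.
7.0000 ± 10.8015 → (-3.8015, 17.8015).
The interval (-3.8015, 17.8015) contains 0, so the difference is not significant.

not significant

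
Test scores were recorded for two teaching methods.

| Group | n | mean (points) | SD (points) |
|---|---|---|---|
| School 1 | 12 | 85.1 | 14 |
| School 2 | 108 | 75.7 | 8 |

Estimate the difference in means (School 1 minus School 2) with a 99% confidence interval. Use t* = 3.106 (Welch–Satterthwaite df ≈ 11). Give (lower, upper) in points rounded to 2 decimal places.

SE₁ = s₁/√n₁ = 14/√12 = 4.0415; SE₂ = 8/√108 = 0.7698.
Independent samples, unequal variances: SE_diff = √(SE₁² + SE₂²) = √(16.33372225 + 0.59259204) = 4.1142.
t* = 3.106, so margin of error = 3.106 × 4.1142 = 12.7787.
Difference in means = 85.1 − 75.7 = 9.4000.
9.4000 ± 12.7787 → (-3.38, 22.18).

(-3.38, 22.18)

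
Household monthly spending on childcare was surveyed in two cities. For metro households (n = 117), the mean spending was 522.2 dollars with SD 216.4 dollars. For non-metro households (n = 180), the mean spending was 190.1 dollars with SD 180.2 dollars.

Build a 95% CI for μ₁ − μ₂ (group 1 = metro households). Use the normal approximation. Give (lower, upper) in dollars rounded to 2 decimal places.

(284.87, 379.33)

SE₁ = s₁/√n₁ = 216.4/√117 = 20.0062; SE₂ = 180.2/√180 = 13.4313.
Independent samples, unequal variances: SE_diff = √(SE₁² + SE₂²) = √(400.24803844 + 180.39981969) = 24.0966.
z* = 1.960, so margin of error = 1.960 × 24.0966 = 47.2293.
Difference in means = 522.2 − 190.1 = 332.1000.
332.1000 ± 47.2293 → (284.87, 379.33).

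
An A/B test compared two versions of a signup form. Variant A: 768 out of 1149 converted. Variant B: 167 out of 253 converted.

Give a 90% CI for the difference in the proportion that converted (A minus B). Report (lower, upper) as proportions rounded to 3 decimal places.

p̂₁ = 768/1149 = 0.6684 and p̂₂ = 167/253 = 0.6601.
SE₁ = √(p̂₁(1−p̂₁)/n₁) = √(0.6684·0.3316/1149) = 0.01389; SE₂ = √(0.6601·0.3399/253) = 0.02978.
Independent samples: SE of the difference = √(SE₁² + SE₂²) = √(0.0001929321 + 0.0008868484) = 0.03286.
z* for 90% confidence is 1.645, so the margin of error is 1.645 × 0.03286 = 0.05405.
Point estimate p̂₁ − p̂₂ = 0.6684 − 0.6601 = 0.0083.
0.0083 ± 0.05405 → (-0.046, 0.062).

(-0.046, 0.062)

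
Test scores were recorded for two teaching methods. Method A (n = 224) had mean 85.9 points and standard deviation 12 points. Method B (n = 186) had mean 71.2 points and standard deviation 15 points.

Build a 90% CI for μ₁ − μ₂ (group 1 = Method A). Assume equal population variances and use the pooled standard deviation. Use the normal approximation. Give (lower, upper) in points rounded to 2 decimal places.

(12.51, 16.89)

s_p = √[((n₁−1)s₁² + (n₂−1)s₂²)/(n₁+n₂−2)] = √[(223·12² + 185·15²)/408] = 13.4435.
SE = 13.4435·√(1/224 + 1/186) = 1.3336.
With z* = 1.645, margin = 1.645 × 1.3336 = 2.1938.
x̄₁ − x̄₂ = 85.9 − 71.2 = 14.7000; interval 14.7000 ± 2.1938 = (12.51, 16.89).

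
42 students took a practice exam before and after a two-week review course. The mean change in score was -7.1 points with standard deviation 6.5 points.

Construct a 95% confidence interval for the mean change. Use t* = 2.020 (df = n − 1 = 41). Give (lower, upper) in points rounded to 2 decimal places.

(-9.13, -5.07)

Paired design: SE = s_d/√n = 6.5/√42 = 1.0030.
t* = 2.020; margin of error = 2.020 × 1.0030 = 2.0261.
-7.1 ± 2.0261 → (-9.13, -5.07).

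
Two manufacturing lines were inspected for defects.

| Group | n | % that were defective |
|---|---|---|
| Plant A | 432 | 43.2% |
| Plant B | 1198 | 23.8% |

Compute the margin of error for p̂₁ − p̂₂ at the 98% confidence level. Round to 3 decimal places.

The two standard errors are √(0.4320×0.5680/432) = 0.02383 and √(0.2380×0.7620/1198) = 0.01230.
Because the samples are independent, SE_diff = √(0.02383² + 0.01230²) = 0.02682.
Using z* = 2.326 for 98%, ME = 2.326 × 0.02682 = 0.06238.

0.062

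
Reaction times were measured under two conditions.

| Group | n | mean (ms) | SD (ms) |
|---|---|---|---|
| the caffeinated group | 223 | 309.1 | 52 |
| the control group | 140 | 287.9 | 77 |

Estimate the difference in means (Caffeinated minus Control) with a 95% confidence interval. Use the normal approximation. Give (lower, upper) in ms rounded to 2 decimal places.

Per-group SEs: s₁/√n₁ = 52/√223 = 3.4822, s₂/√n₂ = 77/√140 = 6.5077.
Unpooled SE of the difference: √(12.12571684 + 42.35015929) = 7.3808.
Margin of error = z* · SE = 1.960 × 7.3808 = 14.4664.
x̄₁ − x̄₂ = 309.1 − 287.9 = 21.2000.
CI: 21.2000 ± 14.4664 = (6.73, 35.67).

(6.73, 35.67)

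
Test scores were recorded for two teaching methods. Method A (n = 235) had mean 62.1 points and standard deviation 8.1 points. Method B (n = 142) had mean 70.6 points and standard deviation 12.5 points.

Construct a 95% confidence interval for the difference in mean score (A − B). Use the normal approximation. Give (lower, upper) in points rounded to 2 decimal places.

(-10.80, -6.20)

Per-group SEs: s₁/√n₁ = 8.1/√235 = 0.5284, s₂/√n₂ = 12.5/√142 = 1.0490.
Unpooled SE of the difference: √(0.27920656 + 1.100401) = 1.1746.
Margin of error = z* · SE = 1.960 × 1.1746 = 2.3022.
x̄₁ − x̄₂ = 62.1 − 70.6 = -8.5000.
CI: -8.5000 ± 2.3022 = (-10.80, -6.20).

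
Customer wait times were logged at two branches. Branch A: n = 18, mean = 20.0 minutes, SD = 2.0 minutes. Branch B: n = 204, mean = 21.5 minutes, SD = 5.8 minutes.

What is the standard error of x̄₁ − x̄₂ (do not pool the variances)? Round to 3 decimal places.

Per-group SEs: s₁/√n₁ = 2.0/√18 = 0.4714, s₂/√n₂ = 5.8/√204 = 0.4061.
Unpooled SE of the difference: √(0.22221796 + 0.16491721) = 0.6222.

0.622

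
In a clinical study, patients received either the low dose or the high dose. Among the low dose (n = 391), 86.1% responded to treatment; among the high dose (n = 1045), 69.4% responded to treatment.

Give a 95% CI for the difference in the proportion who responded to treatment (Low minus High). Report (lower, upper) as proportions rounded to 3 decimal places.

Each SE is √(p̂(1−p̂)/n): √(0.8610·0.1390/391) = 0.01750 and √(0.6940·0.3060/1045) = 0.01426.
SE(p̂₁ − p̂₂) = √(SE₁² + SE₂²) = √(0.00030625 + 0.0002033476) = 0.02257, since the two samples are independent.
At 95% confidence z* = 1.960; margin = 1.960 × 0.02257 = 0.04424.
The difference is 0.8610 − 0.6940 = 0.1670, so the interval is 0.1670 ± 0.04424 = (0.123, 0.211).

(0.123, 0.211)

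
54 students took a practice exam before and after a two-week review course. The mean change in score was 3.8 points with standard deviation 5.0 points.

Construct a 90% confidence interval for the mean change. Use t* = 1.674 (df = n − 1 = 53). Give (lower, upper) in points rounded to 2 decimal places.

This is a matched-pairs design, so SE = s_d/√n = 5.0/√54 = 0.6804.
Margin = 1.674 × 0.6804 = 1.1390; the interval is 3.8 ± 1.1390 = (2.66, 4.94).

(2.66, 4.94)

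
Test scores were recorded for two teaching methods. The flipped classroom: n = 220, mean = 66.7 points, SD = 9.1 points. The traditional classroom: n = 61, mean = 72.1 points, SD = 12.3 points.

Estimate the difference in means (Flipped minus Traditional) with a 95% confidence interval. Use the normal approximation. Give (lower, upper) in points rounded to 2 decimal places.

(-8.71, -2.09)

Standard errors of each mean: 9.1/√220 = 0.6135 and 12.3/√61 = 1.5749.
SE(x̄₁ − x̄₂) = √(0.6135² + 1.5749²) = 1.6902 for independent samples with unequal variances.
With z* = 1.960, the margin is 1.960 × 1.6902 = 3.3128.
x̄₁ − x̄₂ = 66.7 − 72.1 = -5.4000; the interval is -5.4000 ± 3.3128 = (-8.71, -2.09).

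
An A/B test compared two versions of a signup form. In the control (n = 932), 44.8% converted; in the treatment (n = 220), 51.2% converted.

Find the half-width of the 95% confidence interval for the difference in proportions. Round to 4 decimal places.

0.0734

The two standard errors are √(0.4480×0.5520/932) = 0.01629 and √(0.5120×0.4880/220) = 0.03370.
Because the samples are independent, SE_diff = √(0.01629² + 0.03370²) = 0.03743.
Using z* = 1.960 for 95%, ME = 1.960 × 0.03743 = 0.07336.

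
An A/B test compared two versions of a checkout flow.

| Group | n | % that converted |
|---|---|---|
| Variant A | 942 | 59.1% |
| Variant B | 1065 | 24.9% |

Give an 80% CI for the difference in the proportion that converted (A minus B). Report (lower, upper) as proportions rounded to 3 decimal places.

The two standard errors are √(0.5910×0.4090/942) = 0.01602 and √(0.2490×0.7510/1065) = 0.01325.
Because the samples are independent, SE_diff = √(0.01602² + 0.01325²) = 0.02079.
Using z* = 1.282 for 80%, ME = 1.282 × 0.02079 = 0.02665.
p̂₁ − p̂₂ = 0.3420; interval 0.3420 ± 0.02665 gives (0.315, 0.369).

(0.315, 0.369)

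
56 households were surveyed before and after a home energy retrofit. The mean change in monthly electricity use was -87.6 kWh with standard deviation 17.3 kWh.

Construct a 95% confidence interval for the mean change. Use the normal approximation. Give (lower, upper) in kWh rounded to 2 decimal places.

(-92.13, -83.07)

Paired design: SE = s_d/√n = 17.3/√56 = 2.3118.
z* = 1.960; margin of error = 1.960 × 2.3118 = 4.5311.
-87.6 ± 4.5311 → (-92.13, -83.07).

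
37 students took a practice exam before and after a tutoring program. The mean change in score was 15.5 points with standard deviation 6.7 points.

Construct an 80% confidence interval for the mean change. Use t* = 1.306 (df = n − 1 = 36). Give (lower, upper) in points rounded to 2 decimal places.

(14.06, 16.94)

This is a matched-pairs design, so SE = s_d/√n = 6.7/√37 = 1.1015.
Margin = 1.306 × 1.1015 = 1.4386; the interval is 15.5 ± 1.4386 = (14.06, 16.94).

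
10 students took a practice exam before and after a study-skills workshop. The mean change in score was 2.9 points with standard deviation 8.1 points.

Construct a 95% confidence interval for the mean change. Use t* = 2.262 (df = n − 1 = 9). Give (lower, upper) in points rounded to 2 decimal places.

(-2.89, 8.69)

This is a matched-pairs design, so SE = s_d/√n = 8.1/√10 = 2.5614.
Margin = 2.262 × 2.5614 = 5.7939; the interval is 2.9 ± 5.7939 = (-2.89, 8.69).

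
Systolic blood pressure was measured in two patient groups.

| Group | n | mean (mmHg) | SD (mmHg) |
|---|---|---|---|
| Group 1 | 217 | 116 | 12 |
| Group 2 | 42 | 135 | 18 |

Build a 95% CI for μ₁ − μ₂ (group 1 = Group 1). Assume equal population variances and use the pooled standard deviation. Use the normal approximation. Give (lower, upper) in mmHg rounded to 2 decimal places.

(-23.34, -14.66)

s_p = √[((n₁−1)s₁² + (n₂−1)s₂²)/(n₁+n₂−2)] = √[(216·12² + 41·18²)/257] = 13.1421.
SE = 13.1421·√(1/217 + 1/42) = 2.2154.
With z* = 1.960, margin = 1.960 × 2.2154 = 4.3422.
x̄₁ − x̄₂ = 116 − 135 = -19.0000; interval -19.0000 ± 4.3422 = (-23.34, -14.66).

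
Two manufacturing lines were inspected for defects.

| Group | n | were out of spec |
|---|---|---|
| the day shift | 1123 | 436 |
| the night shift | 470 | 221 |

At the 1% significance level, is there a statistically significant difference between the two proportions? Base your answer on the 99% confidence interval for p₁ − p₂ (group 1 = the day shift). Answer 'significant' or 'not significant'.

First, p̂₁ = 436/1123 = 0.3882; p̂₂ = 221/470 = 0.4702.
The two standard errors are √(0.3882×0.6118/1123) = 0.01454 and √(0.4702×0.5298/470) = 0.02302.
Because the samples are independent, SE_diff = √(0.01454² + 0.02302²) = 0.02723.
Using z* = 2.576 for 99%, ME = 2.576 × 0.02723 = 0.07014.
p̂₁ − p̂₂ = -0.0820; interval -0.0820 ± 0.07014 gives (-0.15214, -0.01186).
The interval (-0.15214, -0.01186) does not contain 0, so the difference is significant.

significant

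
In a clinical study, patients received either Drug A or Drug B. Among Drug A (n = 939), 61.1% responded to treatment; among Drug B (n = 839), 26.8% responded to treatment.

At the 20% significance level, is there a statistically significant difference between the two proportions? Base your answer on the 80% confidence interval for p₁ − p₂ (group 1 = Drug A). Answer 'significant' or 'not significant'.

The two standard errors are √(0.6110×0.3890/939) = 0.01591 and √(0.2680×0.7320/839) = 0.01529.
Because the samples are independent, SE_diff = √(0.01591² + 0.01529²) = 0.02207.
Using z* = 1.282 for 80%, ME = 1.282 × 0.02207 = 0.02829.
p̂₁ − p̂₂ = 0.3430; interval 0.3430 ± 0.02829 gives (0.31471, 0.37129).
The interval (0.31471, 0.37129) does not contain 0, so the difference is significant.

significant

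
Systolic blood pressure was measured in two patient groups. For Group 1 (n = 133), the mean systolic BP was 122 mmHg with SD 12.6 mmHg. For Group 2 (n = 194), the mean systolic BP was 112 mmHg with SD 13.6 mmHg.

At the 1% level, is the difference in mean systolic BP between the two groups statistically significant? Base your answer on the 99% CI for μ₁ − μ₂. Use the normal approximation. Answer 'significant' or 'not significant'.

Per-group SEs: s₁/√n₁ = 12.6/√133 = 1.0926, s₂/√n₂ = 13.6/√194 = 0.9764.
Unpooled SE of the difference: √(1.19377476 + 0.95335696) = 1.4653.
Margin of error = z* · SE = 2.576 × 1.4653 = 3.7746.
x̄₁ − x̄₂ = 122 − 112 = 10.0000.
CI: 10.0000 ± 3.7746 = (6.2254, 13.7746).
The interval (6.2254, 13.7746) does not contain 0, so the difference is significant.

significant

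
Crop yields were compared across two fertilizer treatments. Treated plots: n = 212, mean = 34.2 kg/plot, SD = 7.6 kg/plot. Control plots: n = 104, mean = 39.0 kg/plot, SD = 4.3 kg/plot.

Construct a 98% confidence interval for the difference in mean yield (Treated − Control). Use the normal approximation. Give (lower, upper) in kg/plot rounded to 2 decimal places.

(-6.36, -3.24)

Standard errors of each mean: 7.6/√212 = 0.5220 and 4.3/√104 = 0.4216.
SE(x̄₁ − x̄₂) = √(0.5220² + 0.4216²) = 0.6710 for independent samples with unequal variances.
With z* = 2.326, the margin is 2.326 × 0.6710 = 1.5607.
x̄₁ − x̄₂ = 34.2 − 39.0 = -4.8000; the interval is -4.8000 ± 1.5607 = (-6.36, -3.24).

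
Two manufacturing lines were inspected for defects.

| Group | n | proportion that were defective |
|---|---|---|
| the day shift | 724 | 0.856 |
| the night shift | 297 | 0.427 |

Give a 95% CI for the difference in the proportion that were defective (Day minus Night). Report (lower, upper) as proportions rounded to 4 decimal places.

SE₁ = √(p̂₁(1−p̂₁)/n₁) = √(0.8560·0.1440/724) = 0.01305; SE₂ = √(0.4270·0.5730/297) = 0.02870.
Independent samples: SE of the difference = √(SE₁² + SE₂²) = √(0.0001703025 + 0.00082369) = 0.03153.
z* for 95% confidence is 1.960, so the margin of error is 1.960 × 0.03153 = 0.06180.
Point estimate p̂₁ − p̂₂ = 0.8560 − 0.4270 = 0.4290.
0.4290 ± 0.06180 → (0.3672, 0.4908).

(0.3672, 0.4908)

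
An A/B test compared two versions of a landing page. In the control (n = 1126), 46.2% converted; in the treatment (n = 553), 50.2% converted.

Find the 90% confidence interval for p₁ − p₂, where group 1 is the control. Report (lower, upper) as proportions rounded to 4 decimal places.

SE₁ = √(p̂₁(1−p̂₁)/n₁) = √(0.4620·0.5380/1126) = 0.01486; SE₂ = √(0.5020·0.4980/553) = 0.02126.
Independent samples: SE of the difference = √(SE₁² + SE₂²) = √(0.0002208196 + 0.0004519876) = 0.02594.
z* for 90% confidence is 1.645, so the margin of error is 1.645 × 0.02594 = 0.04267.
Point estimate p̂₁ − p̂₂ = 0.4620 − 0.5020 = -0.0400.
-0.0400 ± 0.04267 → (-0.0827, 0.0027).

(-0.0827, 0.0027)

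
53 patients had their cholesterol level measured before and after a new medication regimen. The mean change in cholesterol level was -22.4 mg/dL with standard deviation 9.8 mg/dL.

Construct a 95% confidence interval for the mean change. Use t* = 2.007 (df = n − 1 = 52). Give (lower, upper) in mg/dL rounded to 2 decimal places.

Paired design: SE = s_d/√n = 9.8/√53 = 1.3461.
t* = 2.007; margin of error = 2.007 × 1.3461 = 2.7016.
-22.4 ± 2.7016 → (-25.10, -19.70).

(-25.10, -19.70)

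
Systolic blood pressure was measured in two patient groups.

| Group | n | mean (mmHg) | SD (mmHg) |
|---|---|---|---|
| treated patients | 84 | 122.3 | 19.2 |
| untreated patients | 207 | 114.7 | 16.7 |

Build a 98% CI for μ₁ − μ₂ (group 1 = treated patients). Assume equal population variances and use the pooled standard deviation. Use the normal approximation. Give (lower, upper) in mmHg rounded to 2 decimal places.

Pooled variance s_p² = [83·19.2² + 206·16.7²] / (84+207−2) = 304.6660, so s_p = 17.4547.
SE_diff = s_p·√(1/n₁ + 1/n₂) = 17.4547·√(1/84 + 1/207) = 2.2581.
z* = 2.326; margin = 2.326 × 2.2581 = 5.2523.
Difference = 122.3 − 114.7 = 7.6000.
7.6000 ± 5.2523 → (2.35, 12.85).

(2.35, 12.85)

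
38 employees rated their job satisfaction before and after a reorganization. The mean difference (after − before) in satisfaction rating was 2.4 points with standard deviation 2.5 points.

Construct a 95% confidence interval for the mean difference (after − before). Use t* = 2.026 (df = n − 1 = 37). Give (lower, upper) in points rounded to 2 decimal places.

(1.58, 3.22)

This is a matched-pairs design, so SE = s_d/√n = 2.5/√38 = 0.4056.
Margin = 2.026 × 0.4056 = 0.8217; the interval is 2.4 ± 0.8217 = (1.58, 3.22).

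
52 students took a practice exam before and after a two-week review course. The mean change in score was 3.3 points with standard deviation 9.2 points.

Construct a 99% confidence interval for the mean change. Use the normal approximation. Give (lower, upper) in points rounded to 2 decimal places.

This is a matched-pairs design, so SE = s_d/√n = 9.2/√52 = 1.2758.
Margin = 2.576 × 1.2758 = 3.2865; the interval is 3.3 ± 3.2865 = (0.01, 6.59).

(0.01, 6.59)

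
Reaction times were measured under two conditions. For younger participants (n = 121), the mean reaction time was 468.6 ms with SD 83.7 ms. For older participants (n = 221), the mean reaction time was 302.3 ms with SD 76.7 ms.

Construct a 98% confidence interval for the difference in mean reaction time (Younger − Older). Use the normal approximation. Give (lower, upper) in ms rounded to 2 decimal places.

Standard errors of each mean: 83.7/√121 = 7.6091 and 76.7/√221 = 5.1594.
SE(x̄₁ − x̄₂) = √(7.6091² + 5.1594²) = 9.1934 for independent samples with unequal variances.
With z* = 2.326, the margin is 2.326 × 9.1934 = 21.3838.
x̄₁ − x̄₂ = 468.6 − 302.3 = 166.3000; the interval is 166.3000 ± 21.3838 = (144.92, 187.68).

(144.92, 187.68)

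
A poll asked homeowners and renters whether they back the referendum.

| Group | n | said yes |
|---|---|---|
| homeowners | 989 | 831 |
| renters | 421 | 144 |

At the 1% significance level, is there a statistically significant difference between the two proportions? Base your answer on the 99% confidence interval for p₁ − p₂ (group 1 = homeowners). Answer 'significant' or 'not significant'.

significant

First, p̂₁ = 831/989 = 0.8402; p̂₂ = 144/421 = 0.3420.
The two standard errors are √(0.8402×0.1598/989) = 0.01165 and √(0.3420×0.6580/421) = 0.02312.
Because the samples are independent, SE_diff = √(0.01165² + 0.02312²) = 0.02589.
Using z* = 2.576 for 99%, ME = 2.576 × 0.02589 = 0.06669.
p̂₁ − p̂₂ = 0.4982; interval 0.4982 ± 0.06669 gives (0.43151, 0.56489).
The interval (0.43151, 0.56489) does not contain 0, so the difference is significant.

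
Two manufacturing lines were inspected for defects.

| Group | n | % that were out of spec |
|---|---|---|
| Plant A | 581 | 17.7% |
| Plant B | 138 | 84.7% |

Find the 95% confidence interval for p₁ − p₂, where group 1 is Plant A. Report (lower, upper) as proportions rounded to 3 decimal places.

SE₁ = √(p̂₁(1−p̂₁)/n₁) = √(0.1770·0.8230/581) = 0.01583; SE₂ = √(0.8470·0.1530/138) = 0.03064.
Independent samples: SE of the difference = √(SE₁² + SE₂²) = √(0.0002505889 + 0.0009388096) = 0.03449.
z* for 95% confidence is 1.960, so the margin of error is 1.960 × 0.03449 = 0.06760.
Point estimate p̂₁ − p̂₂ = 0.1770 − 0.8470 = -0.6700.
-0.6700 ± 0.06760 → (-0.738, -0.602).

(-0.738, -0.602)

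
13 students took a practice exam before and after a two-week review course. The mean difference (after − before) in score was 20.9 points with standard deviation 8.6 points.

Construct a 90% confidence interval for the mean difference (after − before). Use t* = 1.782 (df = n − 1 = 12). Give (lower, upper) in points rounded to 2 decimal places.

Paired design: SE = s_d/√n = 8.6/√13 = 2.3852.
t* = 1.782; margin of error = 1.782 × 2.3852 = 4.2504.
20.9 ± 4.2504 → (16.65, 25.15).

(16.65, 25.15)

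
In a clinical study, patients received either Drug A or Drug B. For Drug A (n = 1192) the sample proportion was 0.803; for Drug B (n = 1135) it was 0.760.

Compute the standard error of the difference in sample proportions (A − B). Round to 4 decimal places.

Each SE is √(p̂(1−p̂)/n): √(0.8030·0.1970/1192) = 0.01152 and √(0.7600·0.2400/1135) = 0.01268.
SE(p̂₁ − p̂₂) = √(SE₁² + SE₂²) = √(0.0001327104 + 0.0001607824) = 0.01713, since the two samples are independent.

0.0171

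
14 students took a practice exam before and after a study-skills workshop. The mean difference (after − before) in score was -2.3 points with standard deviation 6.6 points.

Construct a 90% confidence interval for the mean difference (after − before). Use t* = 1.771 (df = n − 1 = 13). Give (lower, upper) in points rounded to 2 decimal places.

(-5.42, 0.82)

Paired design: SE = s_d/√n = 6.6/√14 = 1.7639.
t* = 1.771; margin of error = 1.771 × 1.7639 = 3.1239.
-2.3 ± 3.1239 → (-5.42, 0.82).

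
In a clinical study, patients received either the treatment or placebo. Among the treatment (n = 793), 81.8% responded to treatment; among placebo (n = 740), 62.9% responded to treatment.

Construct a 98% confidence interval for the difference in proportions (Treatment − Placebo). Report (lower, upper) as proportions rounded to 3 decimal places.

The two standard errors are √(0.8180×0.1820/793) = 0.01370 and √(0.6290×0.3710/740) = 0.01776.
Because the samples are independent, SE_diff = √(0.01370² + 0.01776²) = 0.02243.
Using z* = 2.326 for 98%, ME = 2.326 × 0.02243 = 0.05217.
p̂₁ − p̂₂ = 0.1890; interval 0.1890 ± 0.05217 gives (0.137, 0.241).

(0.137, 0.241)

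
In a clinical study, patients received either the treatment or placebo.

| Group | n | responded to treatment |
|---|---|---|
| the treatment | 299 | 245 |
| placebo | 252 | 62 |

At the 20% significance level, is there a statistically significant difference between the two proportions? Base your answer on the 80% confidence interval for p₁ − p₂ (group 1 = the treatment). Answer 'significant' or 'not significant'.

Sample proportions: 245/299 = 0.8194, 62/252 = 0.2460.
Each SE is √(p̂(1−p̂)/n): √(0.8194·0.1806/299) = 0.02225 and √(0.2460·0.7540/252) = 0.02713.
SE(p̂₁ − p̂₂) = √(SE₁² + SE₂²) = √(0.0004950625 + 0.0007360369) = 0.03509, since the two samples are independent.
At 80% confidence z* = 1.282; margin = 1.282 × 0.03509 = 0.04499.
The difference is 0.8194 − 0.2460 = 0.5734, so the interval is 0.5734 ± 0.04499 = (0.52841, 0.61839).
The interval (0.52841, 0.61839) does not contain 0, so the difference is significant.

significant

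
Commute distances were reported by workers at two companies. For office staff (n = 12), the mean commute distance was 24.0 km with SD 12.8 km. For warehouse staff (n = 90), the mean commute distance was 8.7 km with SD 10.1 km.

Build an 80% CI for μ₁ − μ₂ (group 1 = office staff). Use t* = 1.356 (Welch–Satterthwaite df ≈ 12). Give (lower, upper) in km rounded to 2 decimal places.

(10.09, 20.51)

SE₁ = s₁/√n₁ = 12.8/√12 = 3.6950; SE₂ = 10.1/√90 = 1.0646.
Independent samples, unequal variances: SE_diff = √(SE₁² + SE₂²) = √(13.653025 + 1.13337316) = 3.8453.
t* = 1.356, so margin of error = 1.356 × 3.8453 = 5.2142.
Difference in means = 24.0 − 8.7 = 15.3000.
15.3000 ± 5.2142 → (10.09, 20.51).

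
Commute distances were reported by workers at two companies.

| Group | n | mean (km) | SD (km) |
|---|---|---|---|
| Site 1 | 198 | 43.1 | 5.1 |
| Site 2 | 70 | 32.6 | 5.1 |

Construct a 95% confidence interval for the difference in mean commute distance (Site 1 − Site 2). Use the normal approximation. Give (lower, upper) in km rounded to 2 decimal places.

(9.11, 11.89)

Standard errors of each mean: 5.1/√198 = 0.3624 and 5.1/√70 = 0.6096.
SE(x̄₁ − x̄₂) = √(0.3624² + 0.6096²) = 0.7092 for independent samples with unequal variances.
With z* = 1.960, the margin is 1.960 × 0.7092 = 1.3900.
x̄₁ − x̄₂ = 43.1 − 32.6 = 10.5000; the interval is 10.5000 ± 1.3900 = (9.11, 11.89).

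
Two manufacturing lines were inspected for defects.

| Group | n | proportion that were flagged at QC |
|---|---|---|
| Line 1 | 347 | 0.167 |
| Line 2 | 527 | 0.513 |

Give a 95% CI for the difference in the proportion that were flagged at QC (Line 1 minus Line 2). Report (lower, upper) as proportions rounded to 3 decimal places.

SE₁ = √(p̂₁(1−p̂₁)/n₁) = √(0.1670·0.8330/347) = 0.02002; SE₂ = √(0.5130·0.4870/527) = 0.02177.
Independent samples: SE of the difference = √(SE₁² + SE₂²) = √(0.0004008004 + 0.0004739329) = 0.02958.
z* for 95% confidence is 1.960, so the margin of error is 1.960 × 0.02958 = 0.05798.
Point estimate p̂₁ − p̂₂ = 0.1670 − 0.5130 = -0.3460.
-0.3460 ± 0.05798 → (-0.404, -0.288).

(-0.404, -0.288)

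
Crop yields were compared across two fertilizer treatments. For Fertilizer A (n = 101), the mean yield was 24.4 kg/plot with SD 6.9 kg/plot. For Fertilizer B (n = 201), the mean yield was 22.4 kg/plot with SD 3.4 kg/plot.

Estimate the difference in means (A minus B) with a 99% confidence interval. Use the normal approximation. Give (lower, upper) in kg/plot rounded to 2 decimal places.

Standard errors of each mean: 6.9/√101 = 0.6866 and 3.4/√201 = 0.2398.
SE(x̄₁ − x̄₂) = √(0.6866² + 0.2398²) = 0.7273 for independent samples with unequal variances.
With z* = 2.576, the margin is 2.576 × 0.7273 = 1.8735.
x̄₁ − x̄₂ = 24.4 − 22.4 = 2.0000; the interval is 2.0000 ± 1.8735 = (0.13, 3.87).

(0.13, 3.87)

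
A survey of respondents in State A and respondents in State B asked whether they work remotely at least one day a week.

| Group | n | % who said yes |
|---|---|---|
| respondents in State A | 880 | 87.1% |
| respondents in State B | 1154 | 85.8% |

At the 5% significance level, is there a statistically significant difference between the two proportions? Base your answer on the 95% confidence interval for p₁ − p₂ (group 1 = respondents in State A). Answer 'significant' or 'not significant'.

The two standard errors are √(0.8710×0.1290/880) = 0.01130 and √(0.8580×0.1420/1154) = 0.01028.
Because the samples are independent, SE_diff = √(0.01130² + 0.01028²) = 0.01528.
Using z* = 1.960 for 95%, ME = 1.960 × 0.01528 = 0.02995.
p̂₁ − p̂₂ = 0.0130; interval 0.0130 ± 0.02995 gives (-0.01695, 0.04295).
The interval (-0.01695, 0.04295) contains 0, so the difference is not significant.

not significant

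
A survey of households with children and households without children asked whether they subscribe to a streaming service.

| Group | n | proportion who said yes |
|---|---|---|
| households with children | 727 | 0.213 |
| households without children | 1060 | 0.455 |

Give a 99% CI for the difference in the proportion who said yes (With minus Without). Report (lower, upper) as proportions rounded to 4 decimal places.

Each SE is √(p̂(1−p̂)/n): √(0.2130·0.7870/727) = 0.01518 and √(0.4550·0.5450/1060) = 0.01530.
SE(p̂₁ − p̂₂) = √(SE₁² + SE₂²) = √(0.0002304324 + 0.00023409) = 0.02155, since the two samples are independent.
At 99% confidence z* = 2.576; margin = 2.576 × 0.02155 = 0.05551.
The difference is 0.2130 − 0.4550 = -0.2420, so the interval is -0.2420 ± 0.05551 = (-0.2975, -0.1865).

(-0.2975, -0.1865)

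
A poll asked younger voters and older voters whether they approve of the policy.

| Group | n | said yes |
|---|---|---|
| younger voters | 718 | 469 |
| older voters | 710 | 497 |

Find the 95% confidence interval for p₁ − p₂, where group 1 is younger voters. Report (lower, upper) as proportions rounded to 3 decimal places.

p̂₁ = 469/718 = 0.6532 and p̂₂ = 497/710 = 0.7000.
SE₁ = √(p̂₁(1−p̂₁)/n₁) = √(0.6532·0.3468/718) = 0.01776; SE₂ = √(0.7000·0.3000/710) = 0.01720.
Independent samples: SE of the difference = √(SE₁² + SE₂²) = √(0.0003154176 + 0.00029584) = 0.02472.
z* for 95% confidence is 1.960, so the margin of error is 1.960 × 0.02472 = 0.04845.
Point estimate p̂₁ − p̂₂ = 0.6532 − 0.7000 = -0.0468.
-0.0468 ± 0.04845 → (-0.095, 0.002).

(-0.095, 0.002)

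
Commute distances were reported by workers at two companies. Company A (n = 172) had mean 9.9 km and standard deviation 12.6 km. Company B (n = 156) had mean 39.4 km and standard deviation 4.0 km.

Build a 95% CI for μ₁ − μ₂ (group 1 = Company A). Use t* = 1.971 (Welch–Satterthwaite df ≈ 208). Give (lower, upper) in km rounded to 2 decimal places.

(-31.50, -27.50)

Standard errors of each mean: 12.6/√172 = 0.9607 and 4.0/√156 = 0.3203.
SE(x̄₁ − x̄₂) = √(0.9607² + 0.3203²) = 1.0127 for independent samples with unequal variances.
With t* = 1.971, the margin is 1.971 × 1.0127 = 1.9960.
x̄₁ − x̄₂ = 9.9 − 39.4 = -29.5000; the interval is -29.5000 ± 1.9960 = (-31.50, -27.50).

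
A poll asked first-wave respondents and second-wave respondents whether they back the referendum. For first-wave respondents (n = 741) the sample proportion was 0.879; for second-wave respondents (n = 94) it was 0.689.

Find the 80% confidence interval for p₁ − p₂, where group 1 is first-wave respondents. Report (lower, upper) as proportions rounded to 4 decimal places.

Each SE is √(p̂(1−p̂)/n): √(0.8790·0.1210/741) = 0.01198 and √(0.6890·0.3110/94) = 0.04774.
SE(p̂₁ − p̂₂) = √(SE₁² + SE₂²) = √(0.0001435204 + 0.0022791076) = 0.04922, since the two samples are independent.
At 80% confidence z* = 1.282; margin = 1.282 × 0.04922 = 0.06310.
The difference is 0.8790 − 0.6890 = 0.1900, so the interval is 0.1900 ± 0.06310 = (0.1269, 0.2531).

(0.1269, 0.2531)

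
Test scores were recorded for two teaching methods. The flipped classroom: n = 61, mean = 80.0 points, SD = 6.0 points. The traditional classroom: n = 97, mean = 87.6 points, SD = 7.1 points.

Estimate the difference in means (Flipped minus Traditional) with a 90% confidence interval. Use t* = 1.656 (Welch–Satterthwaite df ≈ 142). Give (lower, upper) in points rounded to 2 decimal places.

Per-group SEs: s₁/√n₁ = 6.0/√61 = 0.7682, s₂/√n₂ = 7.1/√97 = 0.7209.
Unpooled SE of the difference: √(0.59013124 + 0.51969681) = 1.0535.
Margin of error = t* · SE = 1.656 × 1.0535 = 1.7446.
x̄₁ − x̄₂ = 80.0 − 87.6 = -7.6000.
CI: -7.6000 ± 1.7446 = (-9.34, -5.86).

(-9.34, -5.86)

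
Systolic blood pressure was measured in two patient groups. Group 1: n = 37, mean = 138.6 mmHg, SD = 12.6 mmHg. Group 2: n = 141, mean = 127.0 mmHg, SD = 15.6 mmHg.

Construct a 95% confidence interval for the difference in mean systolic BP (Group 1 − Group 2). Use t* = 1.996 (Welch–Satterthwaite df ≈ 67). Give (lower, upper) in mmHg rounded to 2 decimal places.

(6.70, 16.50)

Per-group SEs: s₁/√n₁ = 12.6/√37 = 2.0714, s₂/√n₂ = 15.6/√141 = 1.3138.
Unpooled SE of the difference: √(4.29069796 + 1.72607044) = 2.4529.
Margin of error = t* · SE = 1.996 × 2.4529 = 4.8960.
x̄₁ − x̄₂ = 138.6 − 127.0 = 11.6000.
CI: 11.6000 ± 4.8960 = (6.70, 16.50).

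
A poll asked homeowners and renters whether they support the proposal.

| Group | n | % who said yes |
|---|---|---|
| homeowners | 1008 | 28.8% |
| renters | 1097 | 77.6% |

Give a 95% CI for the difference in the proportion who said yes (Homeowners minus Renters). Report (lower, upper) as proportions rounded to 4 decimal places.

(-0.5253, -0.4507)

Each SE is √(p̂(1−p̂)/n): √(0.2880·0.7120/1008) = 0.01426 and √(0.7760·0.2240/1097) = 0.01259.
SE(p̂₁ − p̂₂) = √(SE₁² + SE₂²) = √(0.0002033476 + 0.0001585081) = 0.01902, since the two samples are independent.
At 95% confidence z* = 1.960; margin = 1.960 × 0.01902 = 0.03728.
The difference is 0.2880 − 0.7760 = -0.4880, so the interval is -0.4880 ± 0.03728 = (-0.5253, -0.4507).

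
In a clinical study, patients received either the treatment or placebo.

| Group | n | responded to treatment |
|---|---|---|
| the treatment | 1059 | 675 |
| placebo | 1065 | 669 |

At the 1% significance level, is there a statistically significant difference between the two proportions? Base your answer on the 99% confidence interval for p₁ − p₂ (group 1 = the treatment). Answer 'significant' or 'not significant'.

not significant

p̂₁ = 675/1059 = 0.6374 and p̂₂ = 669/1065 = 0.6282.
SE₁ = √(p̂₁(1−p̂₁)/n₁) = √(0.6374·0.3626/1059) = 0.01477; SE₂ = √(0.6282·0.3718/1065) = 0.01481.
Independent samples: SE of the difference = √(SE₁² + SE₂²) = √(0.0002181529 + 0.0002193361) = 0.02092.
z* for 99% confidence is 2.576, so the margin of error is 2.576 × 0.02092 = 0.05389.
Point estimate p̂₁ − p̂₂ = 0.6374 − 0.6282 = 0.0092.
0.0092 ± 0.05389 → (-0.04469, 0.06309).
The interval (-0.04469, 0.06309) contains 0, so the difference is not significant.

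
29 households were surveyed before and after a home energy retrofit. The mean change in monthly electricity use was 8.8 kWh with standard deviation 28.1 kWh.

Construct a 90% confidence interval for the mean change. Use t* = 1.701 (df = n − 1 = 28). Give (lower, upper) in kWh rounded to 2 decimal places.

Paired design: SE = s_d/√n = 28.1/√29 = 5.2180.
t* = 1.701; margin of error = 1.701 × 5.2180 = 8.8758.
8.8 ± 8.8758 → (-0.08, 17.68).

(-0.08, 17.68)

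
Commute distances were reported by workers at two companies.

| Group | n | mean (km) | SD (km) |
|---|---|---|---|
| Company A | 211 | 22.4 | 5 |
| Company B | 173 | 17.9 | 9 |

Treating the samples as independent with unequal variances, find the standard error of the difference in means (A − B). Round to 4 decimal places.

0.7660

Per-group SEs: s₁/√n₁ = 5/√211 = 0.3442, s₂/√n₂ = 9/√173 = 0.6843.
Unpooled SE of the difference: √(0.11847364 + 0.46826649) = 0.7660.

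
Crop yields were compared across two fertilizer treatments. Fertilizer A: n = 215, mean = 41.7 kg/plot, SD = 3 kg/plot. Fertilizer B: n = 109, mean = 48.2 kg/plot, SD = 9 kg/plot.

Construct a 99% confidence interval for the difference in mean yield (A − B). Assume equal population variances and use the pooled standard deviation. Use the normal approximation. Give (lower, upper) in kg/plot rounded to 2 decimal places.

s_p = √[((n₁−1)s₁² + (n₂−1)s₂²)/(n₁+n₂−2)] = √[(214·3² + 108·9²)/322] = 5.7575.
SE = 5.7575·√(1/215 + 1/109) = 0.6770.
With z* = 2.576, margin = 2.576 × 0.6770 = 1.7440.
x̄₁ − x̄₂ = 41.7 − 48.2 = -6.5000; interval -6.5000 ± 1.7440 = (-8.24, -4.76).

(-8.24, -4.76)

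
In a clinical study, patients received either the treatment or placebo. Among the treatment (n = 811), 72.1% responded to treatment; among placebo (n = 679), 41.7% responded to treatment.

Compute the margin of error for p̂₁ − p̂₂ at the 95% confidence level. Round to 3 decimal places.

The two standard errors are √(0.7210×0.2790/811) = 0.01575 and √(0.4170×0.5830/679) = 0.01892.
Because the samples are independent, SE_diff = √(0.01575² + 0.01892²) = 0.02462.
Using z* = 1.960 for 95%, ME = 1.960 × 0.02462 = 0.04826.

0.048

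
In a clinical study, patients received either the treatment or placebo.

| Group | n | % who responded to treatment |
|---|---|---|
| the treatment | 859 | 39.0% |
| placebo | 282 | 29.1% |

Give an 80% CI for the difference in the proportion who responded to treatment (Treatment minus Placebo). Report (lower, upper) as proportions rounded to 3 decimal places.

The two standard errors are √(0.3900×0.6100/859) = 0.01664 and √(0.2910×0.7090/282) = 0.02705.
Because the samples are independent, SE_diff = √(0.01664² + 0.02705²) = 0.03176.
Using z* = 1.282 for 80%, ME = 1.282 × 0.03176 = 0.04072.
p̂₁ − p̂₂ = 0.0990; interval 0.0990 ± 0.04072 gives (0.058, 0.140).

(0.058, 0.140)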